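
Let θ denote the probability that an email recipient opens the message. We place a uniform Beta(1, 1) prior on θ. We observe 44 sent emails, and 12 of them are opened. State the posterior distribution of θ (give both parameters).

Posterior: Beta(13, 33)

The binomial likelihood is conjugate to the Beta prior: with 12 successes and 32 failures, the posterior is Beta(1+12, 1+32) = Beta(13, 33).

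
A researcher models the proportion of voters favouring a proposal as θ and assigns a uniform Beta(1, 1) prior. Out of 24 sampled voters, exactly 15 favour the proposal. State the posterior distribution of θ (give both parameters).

The binomial likelihood is conjugate to the Beta prior: with 15 successes and 9 failures, the posterior is Beta(1+15, 1+9) = Beta(16, 10).

Posterior: Beta(16, 10)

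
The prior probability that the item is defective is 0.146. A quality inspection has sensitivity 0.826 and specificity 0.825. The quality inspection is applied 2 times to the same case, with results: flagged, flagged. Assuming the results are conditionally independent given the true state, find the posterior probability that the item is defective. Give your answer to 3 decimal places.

Posterior P(H) ≈ 0.792

With H the event that the item is defective, the joint likelihood of the observed sequence is P(data|H) = 0.826·0.826 = 0.68228 and P(data|¬H) = 0.175·0.175 = 0.030625.
Bayes: P(H|data) = 0.146·0.68228 / (0.146·0.68228 + 0.854·0.030625) = 0.099612/0.12577 = 0.7920.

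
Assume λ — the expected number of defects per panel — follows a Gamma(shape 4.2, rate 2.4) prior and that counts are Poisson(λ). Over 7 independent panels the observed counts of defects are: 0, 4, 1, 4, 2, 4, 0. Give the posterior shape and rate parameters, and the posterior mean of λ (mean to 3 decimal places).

Posterior: Gamma(shape=19.2, rate=9.4); mean ≈ 2.043

The Poisson likelihood adds the total count to the shape and the number of exposure periods to the rate. Here ∑xᵢ = 15 and n = 7, so shape 4.2→19.2 and rate 2.4→9.4.
Posterior mean = shape/rate = 19.2/9.4 = 2.043.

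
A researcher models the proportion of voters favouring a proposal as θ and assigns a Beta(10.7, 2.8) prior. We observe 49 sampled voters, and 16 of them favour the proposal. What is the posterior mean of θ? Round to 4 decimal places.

Posterior mean ≈ 0.4272

Observing 16 successes and 33 failures updates Beta(10.7, 2.8) by adding the success and failure counts to the two shape parameters: α = 10.7+16 = 26.7, β = 2.8+33 = 35.8.
Posterior mean = α/(α+β) = 26.7/62.5 = 0.4272.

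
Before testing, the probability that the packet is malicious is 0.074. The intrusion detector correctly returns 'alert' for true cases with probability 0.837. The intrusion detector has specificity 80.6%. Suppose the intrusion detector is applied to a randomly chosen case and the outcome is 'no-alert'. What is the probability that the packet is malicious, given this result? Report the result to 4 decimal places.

Write H for 'the packet is malicious'. Prior odds H:¬H = 0.074/0.926 = 0.079914. For the 'no-alert' outcome, the likelihood ratio is 0.163/0.806 = 0.20223.
Posterior odds = 0.079914 × 0.20223 = 0.016161, so P(H|E) = 0.016161/(1+0.016161) = 0.0159.

P(H | E) ≈ 0.0159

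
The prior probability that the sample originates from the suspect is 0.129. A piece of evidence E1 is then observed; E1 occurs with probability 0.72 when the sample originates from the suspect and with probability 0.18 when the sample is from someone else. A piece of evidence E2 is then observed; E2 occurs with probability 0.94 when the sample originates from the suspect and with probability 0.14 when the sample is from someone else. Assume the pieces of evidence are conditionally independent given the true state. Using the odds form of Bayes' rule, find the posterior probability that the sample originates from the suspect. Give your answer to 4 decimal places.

Posterior probability ≈ 0.7991

Prior odds = 0.129/(1−0.129) = 0.14811. In log-odds, ln(0.14811) = -1.9098.
Add log likelihood ratios: ln(4.0000) + ln(6.7143) = 3.2905.
Posterior log-odds = 1.3807, so posterior odds = exp(1.3807) = 3.9777. Converting, P(H|E) = 3.9777/4.9777 = 0.7991.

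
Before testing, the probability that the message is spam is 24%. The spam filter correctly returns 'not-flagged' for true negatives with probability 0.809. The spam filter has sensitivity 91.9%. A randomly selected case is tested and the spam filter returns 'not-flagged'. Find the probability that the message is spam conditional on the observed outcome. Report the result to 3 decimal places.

Write H for 'the message is spam'. Prior odds H:¬H = 0.24/0.76 = 0.31579. For the 'not-flagged' outcome, the likelihood ratio is 0.081/0.809 = 0.10012.
Posterior odds = 0.31579 × 0.10012 = 0.031618, so P(H|E) = 0.031618/(1+0.031618) = 0.031.

P(H | E) ≈ 0.031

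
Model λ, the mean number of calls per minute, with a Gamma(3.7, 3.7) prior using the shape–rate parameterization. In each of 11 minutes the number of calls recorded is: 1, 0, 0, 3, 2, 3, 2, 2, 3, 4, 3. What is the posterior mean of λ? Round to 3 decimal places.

Posterior mean ≈ 1.816

Total count ∑xᵢ = 23 over n = 11 minutes.
Gamma is conjugate to the Poisson likelihood: posterior is Gamma(shape = 3.7+23 = 26.7, rate = 3.7+11 = 14.7).
Posterior mean = shape/rate = 26.7/14.7 = 1.816.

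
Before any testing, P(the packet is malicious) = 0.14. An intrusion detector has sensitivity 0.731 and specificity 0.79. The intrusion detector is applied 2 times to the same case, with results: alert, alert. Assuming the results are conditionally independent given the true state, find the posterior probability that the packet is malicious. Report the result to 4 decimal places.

With H the event that the packet is malicious, the joint likelihood of the observed sequence is P(data|H) = 0.731·0.731 = 0.53436 and P(data|¬H) = 0.21·0.21 = 0.044100.
Bayes: P(H|data) = 0.14·0.53436 / (0.14·0.53436 + 0.86·0.044100) = 0.074811/0.11274 = 0.6636.

Posterior P(H) ≈ 0.6636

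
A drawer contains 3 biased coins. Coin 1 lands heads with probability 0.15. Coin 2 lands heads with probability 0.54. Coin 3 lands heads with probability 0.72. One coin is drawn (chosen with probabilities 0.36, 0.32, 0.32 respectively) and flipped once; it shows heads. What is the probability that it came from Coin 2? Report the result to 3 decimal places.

Tabulate prior·likelihood by source: [1] prior 0.36, lik 0.15, product 0.05400; [2] prior 0.32, lik 0.54, product 0.1728; [3] prior 0.32, lik 0.72, product 0.2304.
Normalizing constant = 0.45720; the posterior for Coin 2 is its product over the sum, 0.1728/0.45720 = 0.378.

Posterior probability ≈ 0.378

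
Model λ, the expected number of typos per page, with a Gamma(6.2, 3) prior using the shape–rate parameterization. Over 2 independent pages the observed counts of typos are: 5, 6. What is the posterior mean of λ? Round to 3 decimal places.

Posterior mean ≈ 3.440

The Poisson likelihood adds the total count to the shape and the number of exposure periods to the rate. Here ∑xᵢ = 11 and n = 2, so shape 6.2→17.2 and rate 3→5.
E[λ | data] = 17.2/5 = 3.440.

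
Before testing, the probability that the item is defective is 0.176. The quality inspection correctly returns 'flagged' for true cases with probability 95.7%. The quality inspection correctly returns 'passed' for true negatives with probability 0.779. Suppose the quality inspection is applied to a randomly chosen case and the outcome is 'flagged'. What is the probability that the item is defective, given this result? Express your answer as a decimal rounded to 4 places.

Let H be the event that the item is defective. P(H) = 0.176, so P(¬H) = 0.824. With E the 'flagged' result, P(E|H) = 0.957 and P(E|¬H) = 0.221.
P(E) = 0.957·0.176 + 0.221·0.824 = 0.16843 + 0.18210 = 0.35054.
By Bayes' theorem, P(H|E) = 0.16843 / 0.35054 = 0.4805.

P(H | E) ≈ 0.4805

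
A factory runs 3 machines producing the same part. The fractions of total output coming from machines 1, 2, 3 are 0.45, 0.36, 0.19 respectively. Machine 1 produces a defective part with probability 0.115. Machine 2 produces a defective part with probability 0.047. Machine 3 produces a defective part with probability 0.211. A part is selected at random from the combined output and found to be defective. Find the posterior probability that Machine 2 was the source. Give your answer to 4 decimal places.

P(defective|M1) = 0.115; P(defective|M2) = 0.047; P(defective|M3) = 0.211.
Prior × likelihood for each source: 0.45·0.115=0.05175, 0.36·0.047=0.01692, 0.19·0.211=0.04009. Summing gives P(defective) = 0.10876.
P(Machine 2 | defective) = 0.01692 / 0.10876 = 0.1556.

Posterior probability ≈ 0.1556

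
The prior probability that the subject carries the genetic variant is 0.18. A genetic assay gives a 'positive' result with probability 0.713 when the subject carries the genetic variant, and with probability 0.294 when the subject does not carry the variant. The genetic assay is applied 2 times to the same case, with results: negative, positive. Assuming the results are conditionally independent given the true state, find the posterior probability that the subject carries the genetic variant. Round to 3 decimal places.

Let H be the event that the subject carries the genetic variant; start with P(H) = 0.18. P('positive'|H) = 0.713, P('positive'|¬H) = 0.294.
Update on result 1 ('negative'): P(H) ← 0.287·0.1800 / (0.287·0.1800 + 0.706·0.8200) = 0.051660/0.63058 = 0.0819.
Update on result 2 ('positive'): P(H) ← 0.713·0.0819 / (0.713·0.0819 + 0.294·0.9181) = 0.058412/0.32833 = 0.1779.

Posterior P(H) ≈ 0.178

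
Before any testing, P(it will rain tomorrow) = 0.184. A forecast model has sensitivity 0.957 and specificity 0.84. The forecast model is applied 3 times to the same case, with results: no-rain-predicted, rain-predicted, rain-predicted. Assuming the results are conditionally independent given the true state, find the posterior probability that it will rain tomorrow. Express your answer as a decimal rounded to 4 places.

With H the event that it will rain tomorrow, the joint likelihood of the observed sequence is P(data|H) = 0.043·0.957·0.957 = 0.039382 and P(data|¬H) = 0.84·0.16·0.16 = 0.021504.
Bayes: P(H|data) = 0.184·0.039382 / (0.184·0.039382 + 0.816·0.021504) = 0.0072462/0.024793 = 0.2923.

Posterior P(H) ≈ 0.2923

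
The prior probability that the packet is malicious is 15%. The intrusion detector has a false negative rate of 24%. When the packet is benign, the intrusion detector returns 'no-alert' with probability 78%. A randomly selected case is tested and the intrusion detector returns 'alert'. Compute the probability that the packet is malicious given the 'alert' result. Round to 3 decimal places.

P(H | E) ≈ 0.379

Let H be the event that the packet is malicious. P(H) = 0.15, so P(¬H) = 0.85. With E the 'alert' result, P(E|H) = 0.76 and P(E|¬H) = 0.22.
P(E) = 0.76·0.15 + 0.22·0.85 = 0.11400 + 0.18700 = 0.30100.
By Bayes' theorem, P(H|E) = 0.11400 / 0.30100 = 0.379.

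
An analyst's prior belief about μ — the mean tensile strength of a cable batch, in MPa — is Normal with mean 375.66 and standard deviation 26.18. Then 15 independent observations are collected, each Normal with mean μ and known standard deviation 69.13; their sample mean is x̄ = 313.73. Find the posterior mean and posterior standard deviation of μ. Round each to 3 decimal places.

Prior precision 1/τ₀² = 1/26.18² = 0.00145902; data precision n/σ² = 15/69.13² = 0.00313876.
Posterior precision = 0.00145902 + 0.00313876 = 0.00459778, giving posterior SD = 1/√0.00459778 = 14.748.
Posterior mean = (0.00145902·375.66 + 0.00313876·313.73) / 0.00459778 = 333.382.

Posterior mean ≈ 333.382; posterior SD ≈ 14.748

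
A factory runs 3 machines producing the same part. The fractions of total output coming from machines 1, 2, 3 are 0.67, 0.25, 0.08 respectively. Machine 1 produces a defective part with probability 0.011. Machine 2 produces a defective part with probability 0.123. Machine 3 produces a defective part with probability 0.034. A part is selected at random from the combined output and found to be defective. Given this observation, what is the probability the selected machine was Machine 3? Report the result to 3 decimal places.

Posterior probability ≈ 0.067

P(defective|M1) = 0.011; P(defective|M2) = 0.123; P(defective|M3) = 0.034.
Prior × likelihood for each source: 0.67·0.011=0.007370, 0.25·0.123=0.03075, 0.08·0.034=0.002720. Summing gives P(defective) = 0.040840.
P(Machine 3 | defective) = 0.002720 / 0.040840 = 0.067.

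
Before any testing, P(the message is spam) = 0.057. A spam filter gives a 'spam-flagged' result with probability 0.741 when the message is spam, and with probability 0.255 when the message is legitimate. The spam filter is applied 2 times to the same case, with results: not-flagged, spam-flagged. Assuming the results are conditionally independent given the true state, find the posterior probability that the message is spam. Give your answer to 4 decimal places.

Posterior P(H) ≈ 0.0575

With H the event that the message is spam, the joint likelihood of the observed sequence is P(data|H) = 0.259·0.741 = 0.19192 and P(data|¬H) = 0.745·0.255 = 0.18998.
Bayes: P(H|data) = 0.057·0.19192 / (0.057·0.19192 + 0.943·0.18998) = 0.010939/0.19009 = 0.0575.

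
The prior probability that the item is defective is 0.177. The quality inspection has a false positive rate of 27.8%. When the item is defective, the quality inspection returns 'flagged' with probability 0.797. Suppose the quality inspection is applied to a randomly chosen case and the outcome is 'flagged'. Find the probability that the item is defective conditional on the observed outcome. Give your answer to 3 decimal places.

Let H be the event that the item is defective. P(H) = 0.177, so P(¬H) = 0.823. With E the 'flagged' result, P(E|H) = 0.797 and P(E|¬H) = 0.278.
P(E) = 0.797·0.177 + 0.278·0.823 = 0.14107 + 0.22879 = 0.36986.
By Bayes' theorem, P(H|E) = 0.14107 / 0.36986 = 0.381.

P(H | E) ≈ 0.381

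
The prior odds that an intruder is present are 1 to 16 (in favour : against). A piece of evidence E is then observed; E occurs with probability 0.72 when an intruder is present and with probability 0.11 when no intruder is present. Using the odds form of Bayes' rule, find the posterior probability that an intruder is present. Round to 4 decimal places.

Prior odds = 1/16 = 0.062500.
Likelihood ratio for E = 0.72/0.11 = 6.5455.
Posterior odds = prior odds × LR = 0.40909.
Posterior probability = odds/(1+odds) = 0.40909/1.4091 = 0.2903.

Posterior probability ≈ 0.2903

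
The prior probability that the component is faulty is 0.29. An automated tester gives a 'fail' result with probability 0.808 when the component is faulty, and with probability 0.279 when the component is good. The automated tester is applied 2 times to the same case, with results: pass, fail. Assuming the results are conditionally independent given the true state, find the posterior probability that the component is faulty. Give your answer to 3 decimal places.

Let H be the event that the component is faulty; start with P(H) = 0.29. P('fail'|H) = 0.808, P('fail'|¬H) = 0.279.
Update on result 1 ('pass'): P(H) ← 0.192·0.2900 / (0.192·0.2900 + 0.721·0.7100) = 0.055680/0.56759 = 0.0981.
Update on result 2 ('fail'): P(H) ← 0.808·0.0981 / (0.808·0.0981 + 0.279·0.9019) = 0.079264/0.33089 = 0.2395.

Posterior P(H) ≈ 0.240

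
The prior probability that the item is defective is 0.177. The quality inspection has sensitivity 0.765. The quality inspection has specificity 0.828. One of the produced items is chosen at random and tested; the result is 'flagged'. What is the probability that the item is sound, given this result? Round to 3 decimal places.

Let H be the event that the item is defective. P(H) = 0.177, so P(¬H) = 0.823. With E the 'flagged' result, P(E|H) = 0.765 and P(E|¬H) = 0.172.
P(E) = 0.765·0.177 + 0.172·0.823 = 0.13540 + 0.14156 = 0.27696.
By Bayes' theorem, P(H|E) = 0.13540 / 0.27696 = 0.489. Hence P(¬H|E) = 1 − 0.489 = 0.511.

P(¬H | E) ≈ 0.511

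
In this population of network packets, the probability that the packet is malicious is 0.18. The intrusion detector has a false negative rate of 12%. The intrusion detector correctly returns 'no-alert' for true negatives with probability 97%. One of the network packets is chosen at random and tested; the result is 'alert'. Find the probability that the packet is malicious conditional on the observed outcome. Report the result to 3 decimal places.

P(H | E) ≈ 0.866

Let H be the event that the packet is malicious. P(H) = 0.18, so P(¬H) = 0.82. With E the 'alert' result, P(E|H) = 0.88 and P(E|¬H) = 0.03.
P(E) = 0.88·0.18 + 0.03·0.82 = 0.15840 + 0.024600 = 0.18300.
By Bayes' theorem, P(H|E) = 0.15840 / 0.18300 = 0.866.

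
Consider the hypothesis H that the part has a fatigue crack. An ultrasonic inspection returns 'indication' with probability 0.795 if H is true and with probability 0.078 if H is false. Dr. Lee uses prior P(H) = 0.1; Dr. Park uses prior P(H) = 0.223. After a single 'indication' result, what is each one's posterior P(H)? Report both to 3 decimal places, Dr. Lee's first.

Dr. Lee: 0.531; Dr. Park: 0.745

The likelihood ratio for an 'indication' result is 0.795/0.078 = 10.192.
Dr. Lee: prior odds 0.1/0.9 = 0.11111; posterior odds 1.1325; posterior probability 0.531.
Dr. Park: prior odds 0.223/0.777 = 0.28700; posterior odds 2.9252; posterior probability 0.745.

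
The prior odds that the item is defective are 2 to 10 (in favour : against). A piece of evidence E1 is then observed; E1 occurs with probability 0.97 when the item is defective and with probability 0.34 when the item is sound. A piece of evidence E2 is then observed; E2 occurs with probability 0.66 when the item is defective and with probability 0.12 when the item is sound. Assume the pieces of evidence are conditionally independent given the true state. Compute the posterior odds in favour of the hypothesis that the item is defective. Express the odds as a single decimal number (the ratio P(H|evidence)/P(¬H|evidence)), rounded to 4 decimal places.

Prior odds = 2/10 = 0.20000.
Likelihood ratio for E1 = 0.97/0.34 = 2.8529.
Likelihood ratio for E2 = 0.66/0.12 = 5.5000.
Posterior odds = prior odds × LR₁ × LR₂ = 3.1382.

Posterior odds ≈ 3.1382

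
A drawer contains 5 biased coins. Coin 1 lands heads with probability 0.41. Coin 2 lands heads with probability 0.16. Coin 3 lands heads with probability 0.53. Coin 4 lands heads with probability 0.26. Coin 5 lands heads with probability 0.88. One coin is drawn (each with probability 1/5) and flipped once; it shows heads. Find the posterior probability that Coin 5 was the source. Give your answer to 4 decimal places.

P(heads|C1) = 0.41; P(heads|C2) = 0.16; P(heads|C3) = 0.53; P(heads|C4) = 0.26; P(heads|C5) = 0.88.
Prior × likelihood for each source: 0.2·0.41=0.08200, 0.2·0.16=0.03200, 0.2·0.53=0.1060, 0.2·0.26=0.05200, 0.2·0.88=0.1760. Summing gives P(heads) = 0.44800.
P(Coin 5 | heads) = 0.1760 / 0.44800 = 0.3929.

Posterior probability ≈ 0.3929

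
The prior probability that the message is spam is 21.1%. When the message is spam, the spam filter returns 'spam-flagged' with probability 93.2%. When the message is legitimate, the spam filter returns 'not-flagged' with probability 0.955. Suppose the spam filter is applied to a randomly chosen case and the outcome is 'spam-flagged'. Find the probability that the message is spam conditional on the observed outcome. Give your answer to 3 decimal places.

Write H for 'the message is spam'. Prior odds H:¬H = 0.211/0.789 = 0.26743. For the 'spam-flagged' outcome, the likelihood ratio is 0.932/0.045 = 20.711.
Posterior odds = 0.26743 × 20.711 = 5.5387, so P(H|E) = 5.5387/(1+5.5387) = 0.847.

P(H | E) ≈ 0.847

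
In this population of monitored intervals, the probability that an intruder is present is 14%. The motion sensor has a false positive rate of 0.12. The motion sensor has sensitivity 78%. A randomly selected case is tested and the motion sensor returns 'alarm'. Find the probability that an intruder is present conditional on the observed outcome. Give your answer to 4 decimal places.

P(H | E) ≈ 0.5141

Let H be the event that an intruder is present. P(H) = 0.14, so P(¬H) = 0.86. With E the 'alarm' result, P(E|H) = 0.78 and P(E|¬H) = 0.12.
P(E) = 0.78·0.14 + 0.12·0.86 = 0.10920 + 0.10320 = 0.21240.
By Bayes' theorem, P(H|E) = 0.10920 / 0.21240 = 0.5141.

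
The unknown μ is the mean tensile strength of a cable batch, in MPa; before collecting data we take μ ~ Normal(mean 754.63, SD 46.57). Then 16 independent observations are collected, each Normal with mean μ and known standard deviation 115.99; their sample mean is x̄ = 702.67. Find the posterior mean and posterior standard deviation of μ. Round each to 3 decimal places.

Posterior mean ≈ 717.187; posterior SD ≈ 24.616

With known σ, the Normal prior is conjugate. Weight on the data is w = (n/σ²)/(n/σ² + 1/τ₀²) = 0.00118927/(0.00118927+0.00046109) = 0.72061.
Posterior mean = w·x̄ + (1−w)·μ₀ = 0.72061·702.67 + 0.27939·754.63 = 717.187. Posterior variance = 1/(0.00118927+0.00046109) = 605.929, so SD = 24.616.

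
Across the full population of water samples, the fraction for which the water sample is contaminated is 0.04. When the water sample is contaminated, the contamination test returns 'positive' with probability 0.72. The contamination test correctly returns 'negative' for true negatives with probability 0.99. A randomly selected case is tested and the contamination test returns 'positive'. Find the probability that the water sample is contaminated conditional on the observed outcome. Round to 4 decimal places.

P(H | E) ≈ 0.7500

Let H be the event that the water sample is contaminated. P(H) = 0.04, so P(¬H) = 0.96. With E the 'positive' result, P(E|H) = 0.72 and P(E|¬H) = 0.01.
P(E) = 0.72·0.04 + 0.01·0.96 = 0.028800 + 0.0096000 = 0.038400.
By Bayes' theorem, P(H|E) = 0.028800 / 0.038400 = 0.7500.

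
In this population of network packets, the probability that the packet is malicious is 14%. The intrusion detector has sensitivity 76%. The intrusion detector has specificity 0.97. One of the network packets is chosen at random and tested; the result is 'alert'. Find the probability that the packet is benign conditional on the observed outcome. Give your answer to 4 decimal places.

Write H for 'the packet is malicious'. Prior odds H:¬H = 0.14/0.86 = 0.16279. For the 'alert' outcome, the likelihood ratio is 0.76/0.03 = 25.333.
Posterior odds = 0.16279 × 25.333 = 4.1240, so P(H|E) = 4.1240/(1+4.1240) = 0.8048. Then P(¬H|E) = 1 − 0.8048 = 0.1952.

P(¬H | E) ≈ 0.1952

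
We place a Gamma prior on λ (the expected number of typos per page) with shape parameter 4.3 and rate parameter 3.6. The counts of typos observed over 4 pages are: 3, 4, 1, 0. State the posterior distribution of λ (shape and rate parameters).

Total count ∑xᵢ = 8 over n = 4 pages.
Gamma is conjugate to the Poisson likelihood: posterior is Gamma(shape = 4.3+8 = 12.3, rate = 3.6+4 = 7.6).

Posterior: Gamma(shape=12.3, rate=7.6)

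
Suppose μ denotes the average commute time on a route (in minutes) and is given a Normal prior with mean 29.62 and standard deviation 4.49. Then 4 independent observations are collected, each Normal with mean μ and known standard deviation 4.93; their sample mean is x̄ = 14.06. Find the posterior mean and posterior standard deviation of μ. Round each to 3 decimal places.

Posterior mean ≈ 17.664; posterior SD ≈ 2.161

Prior precision 1/τ₀² = 1/4.49² = 0.0496029; data precision n/σ² = 4/4.93² = 0.164576.
Posterior precision = 0.0496029 + 0.164576 = 0.214179, giving posterior SD = 1/√0.214179 = 2.161.
Posterior mean = (0.0496029·29.62 + 0.164576·14.06) / 0.214179 = 17.664.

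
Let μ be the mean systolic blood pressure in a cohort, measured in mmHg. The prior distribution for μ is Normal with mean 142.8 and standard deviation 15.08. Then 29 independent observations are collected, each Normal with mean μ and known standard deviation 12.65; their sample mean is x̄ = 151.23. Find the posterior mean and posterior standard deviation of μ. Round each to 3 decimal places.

Prior precision 1/τ₀² = 1/15.08² = 0.00439741; data precision n/σ² = 29/12.65² = 0.181225.
Posterior precision = 0.00439741 + 0.181225 = 0.185622, giving posterior SD = 1/√0.185622 = 2.321.
Posterior mean = (0.00439741·142.8 + 0.181225·151.23) / 0.185622 = 151.030.

Posterior mean ≈ 151.030; posterior SD ≈ 2.321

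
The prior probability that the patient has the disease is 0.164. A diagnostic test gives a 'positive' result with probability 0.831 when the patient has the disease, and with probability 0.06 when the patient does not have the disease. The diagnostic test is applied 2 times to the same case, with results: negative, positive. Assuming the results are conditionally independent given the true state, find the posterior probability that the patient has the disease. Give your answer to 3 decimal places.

With H the event that the patient has the disease, the joint likelihood of the observed sequence is P(data|H) = 0.169·0.831 = 0.14044 and P(data|¬H) = 0.94·0.06 = 0.056400.
Bayes: P(H|data) = 0.164·0.14044 / (0.164·0.14044 + 0.836·0.056400) = 0.023032/0.070182 = 0.3282.

Posterior P(H) ≈ 0.328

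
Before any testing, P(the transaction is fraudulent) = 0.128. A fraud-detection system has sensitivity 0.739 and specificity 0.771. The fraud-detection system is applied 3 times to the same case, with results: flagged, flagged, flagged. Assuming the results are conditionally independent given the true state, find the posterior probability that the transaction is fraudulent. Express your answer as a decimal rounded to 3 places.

Let H be the event that the transaction is fraudulent; start with P(H) = 0.128. P('flagged'|H) = 0.739, P('flagged'|¬H) = 0.229.
Update on result 1 ('flagged'): P(H) ← 0.739·0.1280 / (0.739·0.1280 + 0.229·0.8720) = 0.094592/0.29428 = 0.3214.
Update on result 2 ('flagged'): P(H) ← 0.739·0.3214 / (0.739·0.3214 + 0.229·0.6786) = 0.23754/0.39293 = 0.6045.
Update on result 3 ('flagged'): P(H) ← 0.739·0.6045 / (0.739·0.6045 + 0.229·0.3955) = 0.44675/0.53731 = 0.8315.

Posterior P(H) ≈ 0.831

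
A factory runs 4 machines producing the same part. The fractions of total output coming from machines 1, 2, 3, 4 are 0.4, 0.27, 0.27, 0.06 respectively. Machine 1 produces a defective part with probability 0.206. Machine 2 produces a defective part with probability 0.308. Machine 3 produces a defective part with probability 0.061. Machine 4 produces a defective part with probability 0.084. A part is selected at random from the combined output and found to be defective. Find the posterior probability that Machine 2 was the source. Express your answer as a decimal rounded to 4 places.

P(defective|M1) = 0.206; P(defective|M2) = 0.308; P(defective|M3) = 0.061; P(defective|M4) = 0.084.
Prior × likelihood for each source: 0.4·0.206=0.08240, 0.27·0.308=0.08316, 0.27·0.061=0.01647, 0.06·0.084=0.005040. Summing gives P(defective) = 0.18707.
P(Machine 2 | defective) = 0.08316 / 0.18707 = 0.4445.

Posterior probability ≈ 0.4445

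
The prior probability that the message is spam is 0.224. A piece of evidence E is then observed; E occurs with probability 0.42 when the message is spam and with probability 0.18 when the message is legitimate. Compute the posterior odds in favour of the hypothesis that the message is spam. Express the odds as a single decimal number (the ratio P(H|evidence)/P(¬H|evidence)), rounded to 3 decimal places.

Posterior odds ≈ 0.674

Prior odds = 0.224/(1−0.224) = 0.28866. In log-odds, ln(0.28866) = -1.2425.
Add log likelihood ratio: ln(2.3333) = 0.84730.
Posterior log-odds = -0.39521, so posterior odds = exp(-0.39521) = 0.67354.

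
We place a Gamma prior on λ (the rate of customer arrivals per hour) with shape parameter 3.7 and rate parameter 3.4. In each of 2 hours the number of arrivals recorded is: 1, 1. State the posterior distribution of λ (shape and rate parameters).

The Poisson likelihood adds the total count to the shape and the number of exposure periods to the rate. Here ∑xᵢ = 2 and n = 2, so shape 3.7→5.7 and rate 3.4→5.4.

Posterior: Gamma(shape=5.7, rate=5.4)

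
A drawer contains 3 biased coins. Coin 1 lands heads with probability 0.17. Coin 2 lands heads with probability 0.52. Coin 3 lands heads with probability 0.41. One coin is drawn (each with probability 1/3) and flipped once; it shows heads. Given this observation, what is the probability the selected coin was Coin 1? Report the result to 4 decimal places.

P(heads|C1) = 0.17; P(heads|C2) = 0.52; P(heads|C3) = 0.41.
Prior × likelihood for each source: 0.333333·0.17=0.05667, 0.333333·0.52=0.1733, 0.333333·0.41=0.1367. Summing gives P(heads) = 0.36667.
P(Coin 1 | heads) = 0.05667 / 0.36667 = 0.1545.

Posterior probability ≈ 0.1545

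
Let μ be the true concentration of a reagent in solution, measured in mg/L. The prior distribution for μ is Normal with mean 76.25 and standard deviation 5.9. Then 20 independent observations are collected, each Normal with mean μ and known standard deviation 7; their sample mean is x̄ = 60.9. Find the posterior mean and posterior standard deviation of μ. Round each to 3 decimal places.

Posterior mean ≈ 61.909; posterior SD ≈ 1.513

Prior precision 1/τ₀² = 1/5.9² = 0.0287274; data precision n/σ² = 20/7² = 0.408163.
Posterior precision = 0.0287274 + 0.408163 = 0.436891, giving posterior SD = 1/√0.436891 = 1.513.
Posterior mean = (0.0287274·76.25 + 0.408163·60.9) / 0.436891 = 61.909.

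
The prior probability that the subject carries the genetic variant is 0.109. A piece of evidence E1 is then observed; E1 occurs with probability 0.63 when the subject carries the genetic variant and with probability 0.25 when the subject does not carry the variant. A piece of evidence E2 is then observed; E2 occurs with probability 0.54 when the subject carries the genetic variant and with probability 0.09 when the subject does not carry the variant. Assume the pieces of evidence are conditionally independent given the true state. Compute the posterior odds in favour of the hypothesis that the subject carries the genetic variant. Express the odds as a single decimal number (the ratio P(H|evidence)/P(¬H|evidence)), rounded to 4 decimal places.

Prior odds = 0.109/(1−0.109) = 0.12233.
Likelihood ratio for E1 = 0.63/0.25 = 2.5200.
Likelihood ratio for E2 = 0.54/0.09 = 6.0000.
Posterior odds = prior odds × LR₁ × LR₂ = 1.8497.

Posterior odds ≈ 1.8497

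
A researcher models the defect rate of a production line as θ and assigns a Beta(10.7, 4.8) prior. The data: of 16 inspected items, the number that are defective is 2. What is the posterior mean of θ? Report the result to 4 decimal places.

Posterior mean ≈ 0.4032

The binomial likelihood is conjugate to the Beta prior: with 2 successes and 14 failures, the posterior is Beta(10.7+2, 4.8+14) = Beta(12.7, 18.8).
E[θ | data] = 12.7/(12.7+18.8) = 0.4032.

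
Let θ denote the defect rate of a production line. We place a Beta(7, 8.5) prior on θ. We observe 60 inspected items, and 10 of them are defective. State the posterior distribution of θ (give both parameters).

Posterior: Beta(17, 58.5)

Observing 10 successes and 50 failures updates Beta(7, 8.5) by adding the success and failure counts to the two shape parameters: α = 7+10 = 17, β = 8.5+50 = 58.5.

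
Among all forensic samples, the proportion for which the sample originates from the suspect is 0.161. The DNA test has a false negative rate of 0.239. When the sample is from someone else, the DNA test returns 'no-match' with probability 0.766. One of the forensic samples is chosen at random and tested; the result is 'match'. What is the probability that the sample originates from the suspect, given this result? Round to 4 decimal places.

P(H | E) ≈ 0.3843

Let H be the event that the sample originates from the suspect. P(H) = 0.161, so P(¬H) = 0.839. With E the 'match' result, P(E|H) = 0.761 and P(E|¬H) = 0.234.
P(E) = 0.761·0.161 + 0.234·0.839 = 0.12252 + 0.19633 = 0.31885.
By Bayes' theorem, P(H|E) = 0.12252 / 0.31885 = 0.3843.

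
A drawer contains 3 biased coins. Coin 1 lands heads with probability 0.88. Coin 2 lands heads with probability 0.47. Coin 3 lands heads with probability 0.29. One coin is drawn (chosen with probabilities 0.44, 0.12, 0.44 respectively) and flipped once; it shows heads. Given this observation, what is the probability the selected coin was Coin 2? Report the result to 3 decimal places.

Posterior probability ≈ 0.099

P(heads|C1) = 0.88; P(heads|C2) = 0.47; P(heads|C3) = 0.29.
Prior × likelihood for each source: 0.44·0.88=0.3872, 0.12·0.47=0.05640, 0.44·0.29=0.1276. Summing gives P(heads) = 0.57120.
P(Coin 2 | heads) = 0.05640 / 0.57120 = 0.099.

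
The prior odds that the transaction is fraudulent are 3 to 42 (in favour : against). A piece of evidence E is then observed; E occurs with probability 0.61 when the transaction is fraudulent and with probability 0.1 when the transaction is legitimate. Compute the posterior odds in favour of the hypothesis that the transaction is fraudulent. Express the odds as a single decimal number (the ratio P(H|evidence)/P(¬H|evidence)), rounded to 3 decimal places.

Prior odds = 3/42 = 0.071429. In log-odds, ln(0.071429) = -2.6391.
Add log likelihood ratio: ln(6.1000) = 1.8083.
Posterior log-odds = -0.83077, so posterior odds = exp(-0.83077) = 0.43571.

Posterior odds ≈ 0.436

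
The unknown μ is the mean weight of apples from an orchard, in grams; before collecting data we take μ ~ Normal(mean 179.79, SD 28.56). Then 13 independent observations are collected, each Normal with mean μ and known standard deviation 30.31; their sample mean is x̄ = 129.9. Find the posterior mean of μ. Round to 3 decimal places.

With known σ, the Normal prior is conjugate. Weight on the data is w = (n/σ²)/(n/σ² + 1/τ₀²) = 0.0141505/(0.0141505+0.00122598) = 0.92027.
Posterior mean = w·x̄ + (1−w)·μ₀ = 0.92027·129.9 + 0.079731·179.79 = 133.878.

Posterior mean ≈ 133.878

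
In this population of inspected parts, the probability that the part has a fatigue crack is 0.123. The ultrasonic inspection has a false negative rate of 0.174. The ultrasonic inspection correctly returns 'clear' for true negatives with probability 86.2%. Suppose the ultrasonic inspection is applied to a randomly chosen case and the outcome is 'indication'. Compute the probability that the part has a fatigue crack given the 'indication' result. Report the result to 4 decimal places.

P(H | E) ≈ 0.4564

Write H for 'the part has a fatigue crack'. Prior odds H:¬H = 0.123/0.877 = 0.14025. For the 'indication' outcome, the likelihood ratio is 0.826/0.138 = 5.9855.
Posterior odds = 0.14025 × 5.9855 = 0.83947, so P(H|E) = 0.83947/(1+0.83947) = 0.4564.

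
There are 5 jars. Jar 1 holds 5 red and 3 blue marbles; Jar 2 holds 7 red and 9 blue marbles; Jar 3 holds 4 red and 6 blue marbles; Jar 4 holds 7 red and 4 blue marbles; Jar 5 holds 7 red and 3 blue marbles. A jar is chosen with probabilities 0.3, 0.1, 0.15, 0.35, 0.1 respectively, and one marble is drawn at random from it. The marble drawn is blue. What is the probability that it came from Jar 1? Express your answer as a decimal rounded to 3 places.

Posterior probability ≈ 0.270

P(blue|Jar 1) = 0.375; P(blue|Jar 2) = 0.5625; P(blue|Jar 3) = 0.6; P(blue|Jar 4) = 0.3636; P(blue|Jar 5) = 0.3.
Prior × likelihood for each source: 0.3·0.375=0.1125, 0.1·0.5625=0.05625, 0.15·0.6=0.09000, 0.35·0.3636=0.1273, 0.1·0.3=0.03000. Summing gives P(blue) = 0.41602.
P(Jar 1 | blue) = 0.1125 / 0.41602 = 0.270.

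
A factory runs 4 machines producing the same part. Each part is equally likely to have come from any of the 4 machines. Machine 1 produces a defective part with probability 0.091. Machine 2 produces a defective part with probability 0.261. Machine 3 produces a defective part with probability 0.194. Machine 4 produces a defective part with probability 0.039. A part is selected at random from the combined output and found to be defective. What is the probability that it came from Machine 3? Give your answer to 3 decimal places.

P(defective|M1) = 0.091; P(defective|M2) = 0.261; P(defective|M3) = 0.194; P(defective|M4) = 0.039.
Prior × likelihood for each source: 0.25·0.091=0.02275, 0.25·0.261=0.06525, 0.25·0.194=0.04850, 0.25·0.039=0.009750. Summing gives P(defective) = 0.14625.
P(Machine 3 | defective) = 0.04850 / 0.14625 = 0.332.

Posterior probability ≈ 0.332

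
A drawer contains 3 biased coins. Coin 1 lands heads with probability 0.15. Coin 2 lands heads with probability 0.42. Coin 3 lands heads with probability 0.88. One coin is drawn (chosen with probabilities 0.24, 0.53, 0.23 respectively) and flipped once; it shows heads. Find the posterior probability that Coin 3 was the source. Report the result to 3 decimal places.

P(heads|C1) = 0.15; P(heads|C2) = 0.42; P(heads|C3) = 0.88.
Prior × likelihood for each source: 0.24·0.15=0.03600, 0.53·0.42=0.2226, 0.23·0.88=0.2024. Summing gives P(heads) = 0.46100.
P(Coin 3 | heads) = 0.2024 / 0.46100 = 0.439.

Posterior probability ≈ 0.439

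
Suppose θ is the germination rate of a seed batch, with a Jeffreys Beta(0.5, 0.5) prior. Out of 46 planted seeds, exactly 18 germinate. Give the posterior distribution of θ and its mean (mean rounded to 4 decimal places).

The binomial likelihood is conjugate to the Beta prior: with 18 successes and 28 failures, the posterior is Beta(0.5+18, 0.5+28) = Beta(18.5, 28.5).
Posterior mean = α/(α+β) = 18.5/47 = 0.3936.

Posterior: Beta(18.5, 28.5); mean ≈ 0.3936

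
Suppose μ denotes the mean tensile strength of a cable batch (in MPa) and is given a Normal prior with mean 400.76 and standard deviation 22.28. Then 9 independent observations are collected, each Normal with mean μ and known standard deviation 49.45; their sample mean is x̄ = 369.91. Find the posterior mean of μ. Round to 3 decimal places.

Posterior mean ≈ 380.823

With known σ, the Normal prior is conjugate. Weight on the data is w = (n/σ²)/(n/σ² + 1/τ₀²) = 0.00368053/(0.00368053+0.00201451) = 0.64627.
Posterior mean = w·x̄ + (1−w)·μ₀ = 0.64627·369.91 + 0.35373·400.76 = 380.823.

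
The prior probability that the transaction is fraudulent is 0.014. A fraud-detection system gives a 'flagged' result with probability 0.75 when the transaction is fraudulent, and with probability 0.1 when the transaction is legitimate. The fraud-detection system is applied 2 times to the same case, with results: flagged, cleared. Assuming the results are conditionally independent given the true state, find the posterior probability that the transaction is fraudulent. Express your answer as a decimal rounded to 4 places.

Posterior P(H) ≈ 0.0287

With H the event that the transaction is fraudulent, the joint likelihood of the observed sequence is P(data|H) = 0.75·0.25 = 0.18750 and P(data|¬H) = 0.1·0.9 = 0.090000.
Bayes: P(H|data) = 0.014·0.18750 / (0.014·0.18750 + 0.986·0.090000) = 0.0026250/0.091365 = 0.0287.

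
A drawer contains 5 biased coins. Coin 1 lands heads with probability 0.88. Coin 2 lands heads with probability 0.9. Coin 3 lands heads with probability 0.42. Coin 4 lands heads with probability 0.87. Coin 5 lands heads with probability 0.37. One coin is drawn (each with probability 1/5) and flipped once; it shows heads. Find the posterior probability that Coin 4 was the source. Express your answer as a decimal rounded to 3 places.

P(heads|C1) = 0.88; P(heads|C2) = 0.9; P(heads|C3) = 0.42; P(heads|C4) = 0.87; P(heads|C5) = 0.37.
Prior × likelihood for each source: 0.2·0.88=0.1760, 0.2·0.9=0.1800, 0.2·0.42=0.08400, 0.2·0.87=0.1740, 0.2·0.37=0.07400. Summing gives P(heads) = 0.68800.
P(Coin 4 | heads) = 0.1740 / 0.68800 = 0.253.

Posterior probability ≈ 0.253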